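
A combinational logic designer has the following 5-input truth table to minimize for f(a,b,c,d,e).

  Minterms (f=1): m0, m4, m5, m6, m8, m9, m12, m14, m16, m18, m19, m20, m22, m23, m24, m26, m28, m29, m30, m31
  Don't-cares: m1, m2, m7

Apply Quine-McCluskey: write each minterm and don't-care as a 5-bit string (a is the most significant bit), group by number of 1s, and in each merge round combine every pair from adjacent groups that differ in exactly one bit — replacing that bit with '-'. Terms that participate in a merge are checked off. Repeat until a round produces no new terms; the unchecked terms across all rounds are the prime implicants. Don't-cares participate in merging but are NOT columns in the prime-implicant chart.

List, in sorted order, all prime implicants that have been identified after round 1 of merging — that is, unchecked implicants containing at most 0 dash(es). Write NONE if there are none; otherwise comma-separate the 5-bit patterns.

NONE

Round 0: 00000✓ 00001✓ 00010✓ 00100✓ 00101✓ 00110✓ 00111✓ 01000✓ 01001✓ 01100✓ 01110✓ 10000✓ 10010✓ 10011✓ 10100✓ 10110✓ 10111✓ 11000✓ 11010✓ 11100✓ 11101✓ 11110✓ 11111✓
Round 1: -0000✓ -0010✓ -0100✓ -0110✓ -0111✓ -1000✓ -1100✓ -1110✓ 0-000✓ 0-001✓ 0-100✓ 0-110✓ 00-00✓ 00-01✓ 00-10✓ 000-0✓ 0000-✓ 001-0✓ 001-1✓ 0010-✓ 0011-✓ 01-00✓ 0100-✓ 011-0✓ 1-000✓ 1-010✓ 1-100✓ 1-110✓ 1-111✓ 10-00✓ 10-10✓ 10-11✓ 100-0✓ 1001-✓ 101-0✓ 1011-✓ 11-00✓ 11-10✓ 110-0✓ 111-0✓ 111-1✓ 1110-✓ 1111-✓
Round 2: --000✓ --100✓ --110✓ -0-00✓ -0-10✓ -00-0✓ -01-0✓ -011- -1-00✓ -11-0✓ 0--00✓ 0-00- 0-1-0✓ 00--0✓ 00-0- 001-- 1--00✓ 1--10✓ 1-0-0✓ 1-1-0✓ 1-11- 10--0✓ 10-1- 11--0✓ 111--
Round 3: ---00 --1-0 -0--0 1---0
PIs = {---00, --1-0, -0--0, -011-, 0-00-, 00-0-, 001--, 1---0, 1-11-, 10-1-, 111--}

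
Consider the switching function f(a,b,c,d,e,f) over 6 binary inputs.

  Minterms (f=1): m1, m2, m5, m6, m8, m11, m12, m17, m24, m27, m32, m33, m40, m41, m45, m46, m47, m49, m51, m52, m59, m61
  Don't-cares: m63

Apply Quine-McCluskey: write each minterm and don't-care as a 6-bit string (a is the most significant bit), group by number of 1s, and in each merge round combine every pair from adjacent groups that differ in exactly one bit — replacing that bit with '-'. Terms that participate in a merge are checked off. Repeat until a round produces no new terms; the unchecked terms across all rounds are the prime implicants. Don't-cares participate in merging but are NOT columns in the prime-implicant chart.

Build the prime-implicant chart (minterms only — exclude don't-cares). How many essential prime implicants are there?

10

Round 0: 000001✓ 000010✓ 000101✓ 000110✓ 001000✓ 001011✓ 001100✓ 010001✓ 011000✓ 011011✓ 100000✓ 100001✓ 101000✓ 101001✓ 101101✓ 101110✓ 101111✓ 110001✓ 110011✓ 110100 111011✓ 111101✓ 111111✓
Round 1: -00001✓ -01000 -10001✓ -11011 0-0001✓ 0-1000 0-1011 000-01 000-10 001-00 1-0001✓ 1-1101✓ 1-1111✓ 10-000✓ 10-001✓ 10000-✓ 101-01 10100-✓ 1011-1✓ 10111- 11-011 1100-1 111-11 1111-1✓
Round 2: --0001 1-11-1 10-00-
PIs = {--0001, -01000, -11011, 0-1000, 0-1011, 000-01, 000-10, 001-00, 1-11-1, 10-00-, 101-01, 10111-, 11-011, 1100-1, 110100, 111-11}
Coverage chart:
  m1: --0001,000-01
  m2: 000-10 ←essential
  m5: 000-01 ←essential
  m6: 000-10 ←essential
  m8: -01000,0-1000,001-00
  m11: 0-1011 ←essential
  m12: 001-00 ←essential
  m17: --0001 ←essential
  m24: 0-1000 ←essential
  m27: -11011,0-1011
  m32: 10-00- ←essential
  m33: --0001,10-00-
  m40: -01000,10-00-
  m41: 10-00-,101-01
  m45: 1-11-1,101-01
  m46: 10111- ←essential
  m47: 1-11-1,10111-
  m49: --0001,1100-1
  m51: 11-011,1100-1
  m52: 110100 ←essential
  m59: -11011,11-011,111-11
  m61: 1-11-1 ←essential
Essential: --0001, 0-1000, 0-1011, 000-01, 000-10, 001-00, 1-11-1, 10-00-, 10111-, 110100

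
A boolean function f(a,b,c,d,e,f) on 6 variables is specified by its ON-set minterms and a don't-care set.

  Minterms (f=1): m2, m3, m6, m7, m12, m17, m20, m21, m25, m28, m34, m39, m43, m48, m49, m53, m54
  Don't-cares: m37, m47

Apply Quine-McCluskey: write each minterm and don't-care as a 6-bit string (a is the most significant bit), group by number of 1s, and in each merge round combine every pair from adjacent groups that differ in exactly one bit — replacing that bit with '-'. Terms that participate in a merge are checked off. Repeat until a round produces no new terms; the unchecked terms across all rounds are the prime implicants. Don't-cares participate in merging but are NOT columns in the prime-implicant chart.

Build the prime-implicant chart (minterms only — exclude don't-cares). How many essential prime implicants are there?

size-2^0 implicants → 000010(✓)  000011(✓)  000110(✓)  000111(✓)  001100(✓)  010001(✓)  010100(✓)  010101(✓)  011001(✓)  011100(✓)  100010(✓)  100101(✓)  100111(✓)  101011(✓)  101111(✓)  110000(✓)  110001(✓)  110101(✓)  110110
size-2^1 implicants → -00010  -00111  -10001(✓)  -10101(✓)  0-1100  000-10(✓)  000-11(✓)  00001-(✓)  00011-(✓)  01-001  01-100  010-01(✓)  01010-  1-0101  10-111  1001-1  101-11  110-01(✓)  11000-
size-2^2 implicants → -10-01  000-1-
Unchecked terms (primes): -00010, -00111, -10-01, 0-1100, 000-1-, 01-001, 01-100, 01010-, 1-0101, 10-111, 1001-1, 101-11, 11000-, 110110
Minterm coverage:
  m2 ⊆ -00010,000-1-
  m3 ⊆ 000-1- [E]
  m6 ⊆ 000-1- [E]
  m7 ⊆ -00111,000-1-
  m12 ⊆ 0-1100 [E]
  m17 ⊆ -10-01,01-001
  m20 ⊆ 01-100,01010-
  m21 ⊆ -10-01,01010-
  m25 ⊆ 01-001 [E]
  m28 ⊆ 0-1100,01-100
  m34 ⊆ -00010 [E]
  m39 ⊆ -00111,10-111,1001-1
  m43 ⊆ 101-11 [E]
  m48 ⊆ 11000- [E]
  m49 ⊆ -10-01,11000-
  m53 ⊆ -10-01,1-0101
  m54 ⊆ 110110 [E]
E = {-00010, 0-1100, 000-1-, 01-001, 101-11, 11000-, 110110}

7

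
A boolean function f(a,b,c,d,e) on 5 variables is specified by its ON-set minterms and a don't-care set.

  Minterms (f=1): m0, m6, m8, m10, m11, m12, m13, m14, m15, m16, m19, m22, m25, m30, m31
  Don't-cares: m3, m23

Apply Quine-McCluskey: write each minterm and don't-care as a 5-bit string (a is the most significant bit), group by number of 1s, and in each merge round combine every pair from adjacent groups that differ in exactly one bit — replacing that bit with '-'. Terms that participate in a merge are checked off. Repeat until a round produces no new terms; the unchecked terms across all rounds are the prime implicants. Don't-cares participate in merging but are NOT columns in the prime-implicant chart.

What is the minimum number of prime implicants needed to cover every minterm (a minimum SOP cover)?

size-2^0 implicants → 00000(✓)  00011(✓)  00110(✓)  01000(✓)  01010(✓)  01011(✓)  01100(✓)  01101(✓)  01110(✓)  01111(✓)  10000(✓)  10011(✓)  10110(✓)  10111(✓)  11001  11110(✓)  11111(✓)
size-2^1 implicants → -0000  -0011  -0110(✓)  -1110(✓)  -1111(✓)  0-000  0-011  0-110(✓)  01-00(✓)  01-10(✓)  01-11(✓)  010-0(✓)  0101-(✓)  011-0(✓)  011-1(✓)  0110-(✓)  0111-(✓)  1-110(✓)  1-111(✓)  10-11  1011-(✓)  1111-(✓)
size-2^2 implicants → --110  -111-  01--0  01-1-  011--  1-11-
Unchecked terms (primes): --110, -0000, -0011, -111-, 0-000, 0-011, 01--0, 01-1-, 011--, 1-11-, 10-11, 11001
Minterm coverage:
  m0 ⊆ -0000,0-000
  m6 ⊆ --110 [E]
  m8 ⊆ 0-000,01--0
  m10 ⊆ 01--0,01-1-
  m11 ⊆ 0-011,01-1-
  m12 ⊆ 01--0,011--
  m13 ⊆ 011-- [E]
  m14 ⊆ --110,-111-,01--0,01-1-,011--
  m15 ⊆ -111-,01-1-,011--
  m16 ⊆ -0000 [E]
  m19 ⊆ -0011,10-11
  m22 ⊆ --110,1-11-
  m25 ⊆ 11001 [E]
  m30 ⊆ --110,-111-,1-11-
  m31 ⊆ -111-,1-11-
E = {--110, -0000, 011--, 11001}
Petrick residual → -0011, -111-, 0-000, 01-1-
Cover = cde' + b'c'd'e' + b'c'de + bcd + a'c'd'e' + a'bd + a'bc + abc'd'e  |cover|=8

8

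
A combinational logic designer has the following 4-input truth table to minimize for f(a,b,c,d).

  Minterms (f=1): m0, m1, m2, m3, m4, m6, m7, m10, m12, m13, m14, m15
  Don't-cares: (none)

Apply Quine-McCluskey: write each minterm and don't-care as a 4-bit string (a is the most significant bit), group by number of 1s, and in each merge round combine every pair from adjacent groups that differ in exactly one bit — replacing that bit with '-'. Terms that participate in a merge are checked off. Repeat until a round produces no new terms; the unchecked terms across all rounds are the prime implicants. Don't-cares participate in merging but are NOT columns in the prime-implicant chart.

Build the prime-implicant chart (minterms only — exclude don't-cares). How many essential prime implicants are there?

size-2^0 implicants → 0000(✓)  0001(✓)  0010(✓)  0011(✓)  0100(✓)  0110(✓)  0111(✓)  1010(✓)  1100(✓)  1101(✓)  1110(✓)  1111(✓)
size-2^1 implicants → -010(✓)  -100(✓)  -110(✓)  -111(✓)  0-00(✓)  0-10(✓)  0-11(✓)  00-0(✓)  00-1(✓)  000-(✓)  001-(✓)  01-0(✓)  011-(✓)  1-10(✓)  11-0(✓)  11-1(✓)  110-(✓)  111-(✓)
size-2^2 implicants → --10  -1-0  -11-  0--0  0-1-  00--  11--
Unchecked terms (primes): --10, -1-0, -11-, 0--0, 0-1-, 00--, 11--
Minterm coverage:
  m0 ⊆ 0--0,00--
  m1 ⊆ 00-- [E]
  m2 ⊆ --10,0--0,0-1-,00--
  m3 ⊆ 0-1-,00--
  m4 ⊆ -1-0,0--0
  m6 ⊆ --10,-1-0,-11-,0--0,0-1-
  m7 ⊆ -11-,0-1-
  m10 ⊆ --10 [E]
  m12 ⊆ -1-0,11--
  m13 ⊆ 11-- [E]
  m14 ⊆ --10,-1-0,-11-,11--
  m15 ⊆ -11-,11--
E = {--10, 00--, 11--}

3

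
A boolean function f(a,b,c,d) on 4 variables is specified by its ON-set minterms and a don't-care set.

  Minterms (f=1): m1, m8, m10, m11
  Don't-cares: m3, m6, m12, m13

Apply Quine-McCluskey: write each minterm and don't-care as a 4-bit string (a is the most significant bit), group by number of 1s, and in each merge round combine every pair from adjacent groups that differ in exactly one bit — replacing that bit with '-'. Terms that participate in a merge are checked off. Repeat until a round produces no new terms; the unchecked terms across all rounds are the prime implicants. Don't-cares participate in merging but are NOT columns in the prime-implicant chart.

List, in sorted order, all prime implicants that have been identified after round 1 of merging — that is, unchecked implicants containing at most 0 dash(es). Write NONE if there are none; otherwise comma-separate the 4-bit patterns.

size-2^0 implicants → 0001(✓)  0011(✓)  0110  1000(✓)  1010(✓)  1011(✓)  1100(✓)  1101(✓)
size-2^1 implicants → -011  00-1  1-00  10-0  101-  110-
Unchecked terms (primes): -011, 00-1, 0110, 1-00, 10-0, 101-, 110-

0110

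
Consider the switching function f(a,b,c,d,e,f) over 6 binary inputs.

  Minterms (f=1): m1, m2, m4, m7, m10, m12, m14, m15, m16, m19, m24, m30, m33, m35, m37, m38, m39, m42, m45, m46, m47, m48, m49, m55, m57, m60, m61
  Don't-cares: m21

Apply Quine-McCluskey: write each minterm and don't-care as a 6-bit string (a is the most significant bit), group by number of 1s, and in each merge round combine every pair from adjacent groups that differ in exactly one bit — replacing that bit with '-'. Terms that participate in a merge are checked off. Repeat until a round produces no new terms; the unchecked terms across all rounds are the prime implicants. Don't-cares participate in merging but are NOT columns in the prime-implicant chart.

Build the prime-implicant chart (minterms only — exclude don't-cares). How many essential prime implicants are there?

Round 0: 000001✓ 000010✓ 000100✓ 000111✓ 001010✓ 001100✓ 001110✓ 001111✓ 010000✓ 010011 010101 011000✓ 011110✓ 100001✓ 100011✓ 100101✓ 100110✓ 100111✓ 101010✓ 101101✓ 101110✓ 101111✓ 110000✓ 110001✓ 110111✓ 111001✓ 111100✓ 111101✓
Round 1: -00001 -00111✓ -01010✓ -01110✓ -01111✓ -10000 0-1110 00-010 00-100 00-111✓ 001-10✓ 0011-0 00111-✓ 01-000 1-0001 1-0111 1-1101 10-101✓ 10-110✓ 10-111✓ 100-01✓ 100-11✓ 1000-1✓ 1001-1✓ 10011-✓ 101-10✓ 1011-1✓ 10111-✓ 11-001 11000- 111-01 11110-
Round 2: -0-111 -01-10 -0111- 10-1-1 10-11- 100--1
PIs = {-0-111, -00001, -01-10, -0111-, -10000, 0-1110, 00-010, 00-100, 0011-0, 01-000, 010011, 010101, 1-0001, 1-0111, 1-1101, 10-1-1, 10-11-, 100--1, 11-001, 11000-, 111-01, 11110-}
Coverage chart:
  m1: -00001 ←essential
  m2: 00-010 ←essential
  m4: 00-100 ←essential
  m7: -0-111 ←essential
  m10: -01-10,00-010
  m12: 00-100,0011-0
  m14: -01-10,-0111-,0-1110,0011-0
  m15: -0-111,-0111-
  m16: -10000,01-000
  m19: 010011 ←essential
  m24: 01-000 ←essential
  m30: 0-1110 ←essential
  m33: -00001,1-0001,100--1
  m35: 100--1 ←essential
  m37: 10-1-1,100--1
  m38: 10-11- ←essential
  m39: -0-111,1-0111,10-1-1,10-11-,100--1
  m42: -01-10 ←essential
  m45: 1-1101,10-1-1
  m46: -01-10,-0111-,10-11-
  m47: -0-111,-0111-,10-1-1,10-11-
  m48: -10000,11000-
  m49: 1-0001,11-001,11000-
  m55: 1-0111 ←essential
  m57: 11-001,111-01
  m60: 11110- ←essential
  m61: 1-1101,111-01,11110-
Essential: -0-111, -00001, -01-10, 0-1110, 00-010, 00-100, 01-000, 010011, 1-0111, 10-11-, 100--1, 11110-

12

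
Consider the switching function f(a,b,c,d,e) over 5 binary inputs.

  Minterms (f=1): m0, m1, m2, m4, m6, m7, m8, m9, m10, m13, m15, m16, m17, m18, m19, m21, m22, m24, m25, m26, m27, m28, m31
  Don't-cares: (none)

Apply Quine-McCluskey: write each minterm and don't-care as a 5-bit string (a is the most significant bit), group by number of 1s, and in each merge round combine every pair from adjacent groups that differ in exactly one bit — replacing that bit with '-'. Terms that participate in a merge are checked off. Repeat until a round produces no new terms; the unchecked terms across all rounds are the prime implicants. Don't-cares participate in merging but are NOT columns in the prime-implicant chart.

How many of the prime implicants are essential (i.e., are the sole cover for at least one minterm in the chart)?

7

Round 0: 00000✓ 00001✓ 00010✓ 00100✓ 00110✓ 00111✓ 01000✓ 01001✓ 01010✓ 01101✓ 01111✓ 10000✓ 10001✓ 10010✓ 10011✓ 10101✓ 10110✓ 11000✓ 11001✓ 11010✓ 11011✓ 11100✓ 11111✓
Round 1: -0000✓ -0001✓ -0010✓ -0110✓ -1000✓ -1001✓ -1010✓ -1111 0-000✓ 0-001✓ 0-010✓ 0-111 00-00✓ 00-10✓ 000-0✓ 0000-✓ 001-0✓ 0011- 01-01 010-0✓ 0100-✓ 011-1 1-000✓ 1-001✓ 1-010✓ 1-011✓ 10-01 10-10✓ 100-0✓ 100-1✓ 1000-✓ 1001-✓ 11-00 11-11 110-0✓ 110-1✓ 1100-✓ 1101-✓
Round 2: --000✓ --001✓ --010✓ -0-10 -00-0✓ -000-✓ -10-0✓ -100-✓ 0-0-0✓ 0-00-✓ 00--0 1-0-0✓ 1-0-1✓ 1-00-✓ 1-01-✓ 100--✓ 110--✓
Round 3: --0-0 --00- 1-0--
PIs = {--0-0, --00-, -0-10, -1111, 0-111, 00--0, 0011-, 01-01, 011-1, 1-0--, 10-01, 11-00, 11-11}
Coverage chart:
  m0: --0-0,--00-,00--0
  m1: --00- ←essential
  m2: --0-0,-0-10,00--0
  m4: 00--0 ←essential
  m6: -0-10,00--0,0011-
  m7: 0-111,0011-
  m8: --0-0,--00-
  m9: --00-,01-01
  m10: --0-0 ←essential
  m13: 01-01,011-1
  m15: -1111,0-111,011-1
  m16: --0-0,--00-,1-0--
  m17: --00-,1-0--,10-01
  m18: --0-0,-0-10,1-0--
  m19: 1-0-- ←essential
  m21: 10-01 ←essential
  m22: -0-10 ←essential
  m24: --0-0,--00-,1-0--,11-00
  m25: --00-,1-0--
  m26: --0-0,1-0--
  m27: 1-0--,11-11
  m28: 11-00 ←essential
  m31: -1111,11-11
Essential: --0-0, --00-, -0-10, 00--0, 1-0--, 10-01, 11-00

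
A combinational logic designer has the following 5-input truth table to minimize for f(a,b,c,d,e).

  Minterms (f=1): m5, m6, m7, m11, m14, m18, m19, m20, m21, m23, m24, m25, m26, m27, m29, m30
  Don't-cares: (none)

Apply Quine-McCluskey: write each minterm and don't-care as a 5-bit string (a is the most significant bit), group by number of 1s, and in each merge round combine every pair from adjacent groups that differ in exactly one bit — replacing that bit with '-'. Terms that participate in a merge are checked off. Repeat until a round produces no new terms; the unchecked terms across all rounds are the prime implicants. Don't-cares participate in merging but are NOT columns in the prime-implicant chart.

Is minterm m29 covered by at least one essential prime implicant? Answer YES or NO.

NO

size-2^0 implicants → 00101(✓)  00110(✓)  00111(✓)  01011(✓)  01110(✓)  10010(✓)  10011(✓)  10100(✓)  10101(✓)  10111(✓)  11000(✓)  11001(✓)  11010(✓)  11011(✓)  11101(✓)  11110(✓)
size-2^1 implicants → -0101(✓)  -0111(✓)  -1011  -1110  0-110  001-1(✓)  0011-  1-010(✓)  1-011(✓)  1-101  10-11  1001-(✓)  101-1(✓)  1010-  11-01  11-10  110-0(✓)  110-1(✓)  1100-(✓)  1101-(✓)
size-2^2 implicants → -01-1  1-01-  110--
Unchecked terms (primes): -01-1, -1011, -1110, 0-110, 0011-, 1-01-, 1-101, 10-11, 1010-, 11-01, 11-10, 110--
Minterm coverage:
  m5 ⊆ -01-1 [E]
  m6 ⊆ 0-110,0011-
  m7 ⊆ -01-1,0011-
  m11 ⊆ -1011 [E]
  m14 ⊆ -1110,0-110
  m18 ⊆ 1-01- [E]
  m19 ⊆ 1-01-,10-11
  m20 ⊆ 1010- [E]
  m21 ⊆ -01-1,1-101,1010-
  m23 ⊆ -01-1,10-11
  m24 ⊆ 110-- [E]
  m25 ⊆ 11-01,110--
  m26 ⊆ 1-01-,11-10,110--
  m27 ⊆ -1011,1-01-,110--
  m29 ⊆ 1-101,11-01
  m30 ⊆ -1110,11-10
E = {-01-1, -1011, 1-01-, 1010-, 110--}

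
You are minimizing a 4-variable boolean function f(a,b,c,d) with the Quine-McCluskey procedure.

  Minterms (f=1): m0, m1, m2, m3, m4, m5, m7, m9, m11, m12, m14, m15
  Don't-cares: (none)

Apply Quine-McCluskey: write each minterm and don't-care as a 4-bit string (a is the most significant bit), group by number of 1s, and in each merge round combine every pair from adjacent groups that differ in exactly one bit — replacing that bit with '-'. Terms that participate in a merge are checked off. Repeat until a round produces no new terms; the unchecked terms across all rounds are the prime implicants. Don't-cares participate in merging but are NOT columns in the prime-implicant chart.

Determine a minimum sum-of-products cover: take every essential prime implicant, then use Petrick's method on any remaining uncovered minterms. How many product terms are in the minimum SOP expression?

[col 0] 0000*, 0001*, 0010*, 0011*, 0100*, 0101*, 0111*, 1001*, 1011*, 1100*, 1110*, 1111*
[col 1] -001*, -011*, -100, -111*, 0-00*, 0-01*, 0-11*, 00-0*, 00-1*, 000-*, 001-*, 01-1*, 010-*, 1-11*, 10-1*, 11-0, 111-
[col 2] --11, -0-1, 0--1, 0-0-, 00--
Prime implicants: --11, -0-1, -100, 0--1, 0-0-, 00--, 11-0, 111-
PI chart (minterm → PIs covering it):
  0 | 0-0-,00--
  1 | -0-1,0--1,0-0-,00--
  2 | 00--  (sole → essential)
  3 | --11,-0-1,0--1,00--
  4 | -100,0-0-
  5 | 0--1,0-0-
  7 | --11,0--1
  9 | -0-1  (sole → essential)
  11 | --11,-0-1
  12 | -100,11-0
  14 | 11-0,111-
  15 | --11,111-
Essential prime implicants: -0-1, 00--
Petrick residual → --11, 0-0-, 11-0
Minimum SOP uses 5 PIs: cd + b'd + a'c' + a'b' + abd'

5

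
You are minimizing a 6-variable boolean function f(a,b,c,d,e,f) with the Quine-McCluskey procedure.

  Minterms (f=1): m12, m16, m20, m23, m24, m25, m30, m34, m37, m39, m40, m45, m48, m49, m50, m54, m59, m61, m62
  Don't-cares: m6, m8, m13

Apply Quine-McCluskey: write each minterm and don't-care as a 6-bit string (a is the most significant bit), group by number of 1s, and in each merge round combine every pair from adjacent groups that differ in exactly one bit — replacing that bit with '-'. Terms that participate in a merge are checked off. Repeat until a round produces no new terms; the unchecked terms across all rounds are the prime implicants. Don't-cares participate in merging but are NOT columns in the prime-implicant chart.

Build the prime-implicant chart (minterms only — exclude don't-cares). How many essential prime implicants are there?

10

[col 0] 000110, 001000*, 001100*, 001101*, 010000*, 010100*, 010111, 011000*, 011001*, 011110*, 100010*, 100101*, 100111*, 101000*, 101101*, 110000*, 110001*, 110010*, 110110*, 111011, 111101*, 111110*
[col 1] -01000, -01101, -10000, -11110, 0-1000, 001-00, 00110-, 01-000, 010-00, 01100-, 1-0010, 1-1101, 10-101, 1001-1, 11-110, 110-10, 1100-0, 11000-
Prime implicants: -01000, -01101, -10000, -11110, 0-1000, 000110, 001-00, 00110-, 01-000, 010-00, 010111, 01100-, 1-0010, 1-1101, 10-101, 1001-1, 11-110, 110-10, 1100-0, 11000-, 111011
PI chart (minterm → PIs covering it):
  12 | 001-00,00110-
  16 | -10000,01-000,010-00
  20 | 010-00  (sole → essential)
  23 | 010111  (sole → essential)
  24 | 0-1000,01-000,01100-
  25 | 01100-  (sole → essential)
  30 | -11110  (sole → essential)
  34 | 1-0010  (sole → essential)
  37 | 10-101,1001-1
  39 | 1001-1  (sole → essential)
  40 | -01000  (sole → essential)
  45 | -01101,1-1101,10-101
  48 | -10000,1100-0,11000-
  49 | 11000-  (sole → essential)
  50 | 1-0010,110-10,1100-0
  54 | 11-110,110-10
  59 | 111011  (sole → essential)
  61 | 1-1101  (sole → essential)
  62 | -11110,11-110
Essential prime implicants: -01000, -11110, 010-00, 010111, 01100-, 1-0010, 1-1101, 1001-1, 11000-, 111011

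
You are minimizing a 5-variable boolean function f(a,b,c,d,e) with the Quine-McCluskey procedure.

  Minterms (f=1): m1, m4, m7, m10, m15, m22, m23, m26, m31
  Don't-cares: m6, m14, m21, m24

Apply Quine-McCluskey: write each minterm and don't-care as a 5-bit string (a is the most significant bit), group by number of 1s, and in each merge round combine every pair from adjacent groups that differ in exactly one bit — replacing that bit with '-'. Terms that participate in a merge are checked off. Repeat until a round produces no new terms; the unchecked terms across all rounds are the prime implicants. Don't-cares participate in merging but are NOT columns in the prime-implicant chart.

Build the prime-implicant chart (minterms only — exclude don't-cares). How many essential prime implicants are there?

[col 0] 00001, 00100*, 00110*, 00111*, 01010*, 01110*, 01111*, 10101*, 10110*, 10111*, 11000*, 11010*, 11111*
[col 1] -0110*, -0111*, -1010, -1111*, 0-110*, 0-111*, 001-0, 0011-*, 01-10, 0111-*, 1-111*, 101-1, 1011-*, 110-0
[col 2] --111, -011-, 0-11-
Prime implicants: --111, -011-, -1010, 0-11-, 00001, 001-0, 01-10, 101-1, 110-0
PI chart (minterm → PIs covering it):
  1 | 00001  (sole → essential)
  4 | 001-0  (sole → essential)
  7 | --111,-011-,0-11-
  10 | -1010,01-10
  15 | --111,0-11-
  22 | -011-  (sole → essential)
  23 | --111,-011-,101-1
  26 | -1010,110-0
  31 | --111  (sole → essential)
Essential prime implicants: --111, -011-, 00001, 001-0

4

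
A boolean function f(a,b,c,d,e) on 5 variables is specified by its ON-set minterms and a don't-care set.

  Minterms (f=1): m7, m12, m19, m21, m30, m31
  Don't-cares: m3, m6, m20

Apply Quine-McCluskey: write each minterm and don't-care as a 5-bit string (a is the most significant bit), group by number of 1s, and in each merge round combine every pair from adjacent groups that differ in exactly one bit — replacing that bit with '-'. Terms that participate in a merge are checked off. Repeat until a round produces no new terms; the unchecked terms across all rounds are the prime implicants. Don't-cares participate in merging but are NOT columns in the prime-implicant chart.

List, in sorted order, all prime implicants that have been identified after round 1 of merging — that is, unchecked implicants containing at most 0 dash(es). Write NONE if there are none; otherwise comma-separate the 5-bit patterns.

01100

Round 0: 00011✓ 00110✓ 00111✓ 01100 10011✓ 10100✓ 10101✓ 11110✓ 11111✓
Round 1: -0011 00-11 0011- 1010- 1111-
PIs = {-0011, 00-11, 0011-, 01100, 1010-, 1111-}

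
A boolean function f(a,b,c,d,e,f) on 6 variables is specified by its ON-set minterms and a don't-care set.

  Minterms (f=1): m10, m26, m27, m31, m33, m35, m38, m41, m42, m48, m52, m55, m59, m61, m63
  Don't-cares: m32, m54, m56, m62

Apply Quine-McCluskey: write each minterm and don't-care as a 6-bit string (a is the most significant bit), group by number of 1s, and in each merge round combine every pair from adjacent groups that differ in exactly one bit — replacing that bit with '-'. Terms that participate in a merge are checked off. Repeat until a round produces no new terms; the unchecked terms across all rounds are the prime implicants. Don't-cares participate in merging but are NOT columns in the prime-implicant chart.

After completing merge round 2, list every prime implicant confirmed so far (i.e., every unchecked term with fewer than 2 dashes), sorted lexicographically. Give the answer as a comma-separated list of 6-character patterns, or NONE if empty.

size-2^0 implicants → 001010(✓)  011010(✓)  011011(✓)  011111(✓)  100000(✓)  100001(✓)  100011(✓)  100110(✓)  101001(✓)  101010(✓)  110000(✓)  110100(✓)  110110(✓)  110111(✓)  111000(✓)  111011(✓)  111101(✓)  111110(✓)  111111(✓)
size-2^1 implicants → -01010  -11011(✓)  -11111(✓)  0-1010  011-11(✓)  01101-  1-0000  1-0110  10-001  1000-1  10000-  11-000  11-110(✓)  11-111(✓)  110-00  1101-0  11011-(✓)  111-11(✓)  1111-1  11111-(✓)
size-2^2 implicants → -11-11  11-11-
Unchecked terms (primes): -01010, -11-11, 0-1010, 01101-, 1-0000, 1-0110, 10-001, 1000-1, 10000-, 11-000, 11-11-, 110-00, 1101-0, 1111-1

-01010, 0-1010, 01101-, 1-0000, 1-0110, 10-001, 1000-1, 10000-, 11-000, 110-00, 1101-0, 1111-1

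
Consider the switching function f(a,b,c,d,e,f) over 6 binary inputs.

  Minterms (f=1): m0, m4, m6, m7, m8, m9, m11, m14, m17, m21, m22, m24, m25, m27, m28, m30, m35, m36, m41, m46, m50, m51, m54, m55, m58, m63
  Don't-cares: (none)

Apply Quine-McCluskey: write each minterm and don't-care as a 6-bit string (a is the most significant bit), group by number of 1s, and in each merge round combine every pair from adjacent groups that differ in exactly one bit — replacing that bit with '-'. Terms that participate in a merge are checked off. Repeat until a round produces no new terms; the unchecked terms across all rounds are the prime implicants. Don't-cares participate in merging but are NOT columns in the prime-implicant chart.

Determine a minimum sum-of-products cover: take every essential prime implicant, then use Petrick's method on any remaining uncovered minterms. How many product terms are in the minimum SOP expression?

13

size-2^0 implicants → 000000(✓)  000100(✓)  000110(✓)  000111(✓)  001000(✓)  001001(✓)  001011(✓)  001110(✓)  010001(✓)  010101(✓)  010110(✓)  011000(✓)  011001(✓)  011011(✓)  011100(✓)  011110(✓)  100011(✓)  100100(✓)  101001(✓)  101110(✓)  110010(✓)  110011(✓)  110110(✓)  110111(✓)  111010(✓)  111111(✓)
size-2^1 implicants → -00100  -01001  -01110  -10110  0-0110(✓)  0-1000(✓)  0-1001(✓)  0-1011(✓)  0-1110(✓)  00-000  00-110(✓)  000-00  0001-0  00011-  0010-1(✓)  00100-(✓)  01-001  01-110(✓)  010-01  011-00  0110-1(✓)  01100-(✓)  0111-0  1-0011  11-010  11-111  110-10(✓)  110-11(✓)  11001-(✓)  11011-(✓)
size-2^2 implicants → 0--110  0-10-1  0-100-  110-1-
Unchecked terms (primes): -00100, -01001, -01110, -10110, 0--110, 0-10-1, 0-100-, 00-000, 000-00, 0001-0, 00011-, 01-001, 010-01, 011-00, 0111-0, 1-0011, 11-010, 11-111, 110-1-
Minterm coverage:
  m0 ⊆ 00-000,000-00
  m4 ⊆ -00100,000-00,0001-0
  m6 ⊆ 0--110,0001-0,00011-
  m7 ⊆ 00011- [E]
  m8 ⊆ 0-100-,00-000
  m9 ⊆ -01001,0-10-1,0-100-
  m11 ⊆ 0-10-1 [E]
  m14 ⊆ -01110,0--110
  m17 ⊆ 01-001,010-01
  m21 ⊆ 010-01 [E]
  m22 ⊆ -10110,0--110
  m24 ⊆ 0-100-,011-00
  m25 ⊆ 0-10-1,0-100-,01-001
  m27 ⊆ 0-10-1 [E]
  m28 ⊆ 011-00,0111-0
  m30 ⊆ 0--110,0111-0
  m35 ⊆ 1-0011 [E]
  m36 ⊆ -00100 [E]
  m41 ⊆ -01001 [E]
  m46 ⊆ -01110 [E]
  m50 ⊆ 11-010,110-1-
  m51 ⊆ 1-0011,110-1-
  m54 ⊆ -10110,110-1-
  m55 ⊆ 11-111,110-1-
  m58 ⊆ 11-010 [E]
  m63 ⊆ 11-111 [E]
E = {-00100, -01001, -01110, 0-10-1, 00011-, 010-01, 1-0011, 11-010, 11-111}
Petrick residual → -10110, 0--110, 00-000, 011-00
Cover = b'c'de'f' + b'cd'e'f + b'cdef' + bc'def' + a'def' + a'cd'f + a'b'd'e'f' + a'b'c'de + a'bc'e'f + a'bce'f' + ac'd'ef + abd'ef' + abdef  |cover|=13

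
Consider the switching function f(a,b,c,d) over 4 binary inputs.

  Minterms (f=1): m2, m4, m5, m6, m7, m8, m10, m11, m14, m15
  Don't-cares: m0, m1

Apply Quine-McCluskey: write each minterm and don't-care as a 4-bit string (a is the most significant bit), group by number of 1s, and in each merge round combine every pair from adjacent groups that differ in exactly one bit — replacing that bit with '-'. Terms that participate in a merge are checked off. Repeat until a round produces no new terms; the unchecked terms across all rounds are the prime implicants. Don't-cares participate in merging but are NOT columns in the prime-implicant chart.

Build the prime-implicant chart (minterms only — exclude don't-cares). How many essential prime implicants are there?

2

size-2^0 implicants → 0000(✓)  0001(✓)  0010(✓)  0100(✓)  0101(✓)  0110(✓)  0111(✓)  1000(✓)  1010(✓)  1011(✓)  1110(✓)  1111(✓)
size-2^1 implicants → -000(✓)  -010(✓)  -110(✓)  -111(✓)  0-00(✓)  0-01(✓)  0-10(✓)  00-0(✓)  000-(✓)  01-0(✓)  01-1(✓)  010-(✓)  011-(✓)  1-10(✓)  1-11(✓)  10-0(✓)  101-(✓)  111-(✓)
size-2^2 implicants → --10  -0-0  -11-  0--0  0-0-  01--  1-1-
Unchecked terms (primes): --10, -0-0, -11-, 0--0, 0-0-, 01--, 1-1-
Minterm coverage:
  m2 ⊆ --10,-0-0,0--0
  m4 ⊆ 0--0,0-0-,01--
  m5 ⊆ 0-0-,01--
  m6 ⊆ --10,-11-,0--0,01--
  m7 ⊆ -11-,01--
  m8 ⊆ -0-0 [E]
  m10 ⊆ --10,-0-0,1-1-
  m11 ⊆ 1-1- [E]
  m14 ⊆ --10,-11-,1-1-
  m15 ⊆ -11-,1-1-
E = {-0-0, 1-1-}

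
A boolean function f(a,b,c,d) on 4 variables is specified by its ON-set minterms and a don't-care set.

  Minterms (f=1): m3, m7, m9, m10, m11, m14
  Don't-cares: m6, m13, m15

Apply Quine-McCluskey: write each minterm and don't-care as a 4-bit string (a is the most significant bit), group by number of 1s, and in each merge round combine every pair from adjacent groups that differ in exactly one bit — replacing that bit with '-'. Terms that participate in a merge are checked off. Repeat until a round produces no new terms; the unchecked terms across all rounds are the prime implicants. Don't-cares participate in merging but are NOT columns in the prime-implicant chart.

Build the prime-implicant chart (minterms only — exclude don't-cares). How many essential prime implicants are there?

3

Round 0: 0011✓ 0110✓ 0111✓ 1001✓ 1010✓ 1011✓ 1101✓ 1110✓ 1111✓
Round 1: -011✓ -110✓ -111✓ 0-11✓ 011-✓ 1-01✓ 1-10✓ 1-11✓ 10-1✓ 101-✓ 11-1✓ 111-✓
Round 2: --11 -11- 1--1 1-1-
PIs = {--11, -11-, 1--1, 1-1-}
Coverage chart:
  m3: --11 ←essential
  m7: --11,-11-
  m9: 1--1 ←essential
  m10: 1-1- ←essential
  m11: --11,1--1,1-1-
  m14: -11-,1-1-
Essential: --11, 1--1, 1-1-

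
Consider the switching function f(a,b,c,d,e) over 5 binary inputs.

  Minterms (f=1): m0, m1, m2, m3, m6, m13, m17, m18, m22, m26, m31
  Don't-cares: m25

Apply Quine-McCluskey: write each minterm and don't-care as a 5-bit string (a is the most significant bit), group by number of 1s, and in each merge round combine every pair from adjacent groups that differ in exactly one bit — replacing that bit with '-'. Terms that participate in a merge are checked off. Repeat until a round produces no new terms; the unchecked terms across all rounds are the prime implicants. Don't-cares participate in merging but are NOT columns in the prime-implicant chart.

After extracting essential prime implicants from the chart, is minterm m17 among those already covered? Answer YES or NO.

[col 0] 00000*, 00001*, 00010*, 00011*, 00110*, 01101, 10001*, 10010*, 10110*, 11001*, 11010*, 11111
[col 1] -0001, -0010*, -0110*, 00-10*, 000-0*, 000-1*, 0000-*, 0001-*, 1-001, 1-010, 10-10*
[col 2] -0-10, 000--
Prime implicants: -0-10, -0001, 000--, 01101, 1-001, 1-010, 11111
PI chart (minterm → PIs covering it):
  0 | 000--  (sole → essential)
  1 | -0001,000--
  2 | -0-10,000--
  3 | 000--  (sole → essential)
  6 | -0-10  (sole → essential)
  13 | 01101  (sole → essential)
  17 | -0001,1-001
  18 | -0-10,1-010
  22 | -0-10  (sole → essential)
  26 | 1-010  (sole → essential)
  31 | 11111  (sole → essential)
Essential prime implicants: -0-10, 000--, 01101, 1-010, 11111

NO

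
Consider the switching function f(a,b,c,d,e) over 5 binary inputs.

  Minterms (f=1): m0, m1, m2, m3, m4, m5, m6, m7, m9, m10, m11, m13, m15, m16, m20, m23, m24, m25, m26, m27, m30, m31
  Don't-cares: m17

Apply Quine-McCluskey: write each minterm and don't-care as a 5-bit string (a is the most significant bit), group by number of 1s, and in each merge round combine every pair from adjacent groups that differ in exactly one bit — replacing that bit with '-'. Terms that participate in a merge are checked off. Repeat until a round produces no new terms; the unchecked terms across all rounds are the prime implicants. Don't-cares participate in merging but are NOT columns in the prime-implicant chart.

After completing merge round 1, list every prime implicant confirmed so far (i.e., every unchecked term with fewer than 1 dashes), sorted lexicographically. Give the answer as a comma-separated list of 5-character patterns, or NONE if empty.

NONE

size-2^0 implicants → 00000(✓)  00001(✓)  00010(✓)  00011(✓)  00100(✓)  00101(✓)  00110(✓)  00111(✓)  01001(✓)  01010(✓)  01011(✓)  01101(✓)  01111(✓)  10000(✓)  10001(✓)  10100(✓)  10111(✓)  11000(✓)  11001(✓)  11010(✓)  11011(✓)  11110(✓)  11111(✓)
size-2^1 implicants → -0000(✓)  -0001(✓)  -0100(✓)  -0111(✓)  -1001(✓)  -1010(✓)  -1011(✓)  -1111(✓)  0-001(✓)  0-010(✓)  0-011(✓)  0-101(✓)  0-111(✓)  00-00(✓)  00-01(✓)  00-10(✓)  00-11(✓)  000-0(✓)  000-1(✓)  0000-(✓)  0001-(✓)  001-0(✓)  001-1(✓)  0010-(✓)  0011-(✓)  01-01(✓)  01-11(✓)  010-1(✓)  0101-(✓)  011-1(✓)  1-000(✓)  1-001(✓)  1-111(✓)  10-00(✓)  1000-(✓)  11-10(✓)  11-11(✓)  110-0(✓)  110-1(✓)  1100-(✓)  1101-(✓)  1111-(✓)
size-2^2 implicants → --001  --111  -0-00  -000-  -1-11  -10-1  -101-  0--01(✓)  0--11(✓)  0-0-1(✓)  0-01-  0-1-1(✓)  00--0(✓)  00--1(✓)  00-0-(✓)  00-1-(✓)  000--(✓)  001--(✓)  01--1(✓)  1-00-  11-1-  110--
size-2^3 implicants → 0---1  00---
Unchecked terms (primes): --001, --111, -0-00, -000-, -1-11, -10-1, -101-, 0---1, 0-01-, 00---, 1-00-, 11-1-, 110--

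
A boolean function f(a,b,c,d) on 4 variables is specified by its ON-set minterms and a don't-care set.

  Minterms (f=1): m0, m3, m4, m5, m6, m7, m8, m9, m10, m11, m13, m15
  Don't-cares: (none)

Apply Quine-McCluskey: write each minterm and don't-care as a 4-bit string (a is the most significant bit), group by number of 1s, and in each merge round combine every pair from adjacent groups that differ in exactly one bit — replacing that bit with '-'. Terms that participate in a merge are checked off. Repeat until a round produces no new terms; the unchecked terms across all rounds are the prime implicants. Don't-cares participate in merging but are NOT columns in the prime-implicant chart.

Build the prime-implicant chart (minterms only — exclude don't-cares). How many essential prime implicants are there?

size-2^0 implicants → 0000(✓)  0011(✓)  0100(✓)  0101(✓)  0110(✓)  0111(✓)  1000(✓)  1001(✓)  1010(✓)  1011(✓)  1101(✓)  1111(✓)
size-2^1 implicants → -000  -011(✓)  -101(✓)  -111(✓)  0-00  0-11(✓)  01-0(✓)  01-1(✓)  010-(✓)  011-(✓)  1-01(✓)  1-11(✓)  10-0(✓)  10-1(✓)  100-(✓)  101-(✓)  11-1(✓)
size-2^2 implicants → --11  -1-1  01--  1--1  10--
Unchecked terms (primes): --11, -000, -1-1, 0-00, 01--, 1--1, 10--
Minterm coverage:
  m0 ⊆ -000,0-00
  m3 ⊆ --11 [E]
  m4 ⊆ 0-00,01--
  m5 ⊆ -1-1,01--
  m6 ⊆ 01-- [E]
  m7 ⊆ --11,-1-1,01--
  m8 ⊆ -000,10--
  m9 ⊆ 1--1,10--
  m10 ⊆ 10-- [E]
  m11 ⊆ --11,1--1,10--
  m13 ⊆ -1-1,1--1
  m15 ⊆ --11,-1-1,1--1
E = {--11, 01--, 10--}

3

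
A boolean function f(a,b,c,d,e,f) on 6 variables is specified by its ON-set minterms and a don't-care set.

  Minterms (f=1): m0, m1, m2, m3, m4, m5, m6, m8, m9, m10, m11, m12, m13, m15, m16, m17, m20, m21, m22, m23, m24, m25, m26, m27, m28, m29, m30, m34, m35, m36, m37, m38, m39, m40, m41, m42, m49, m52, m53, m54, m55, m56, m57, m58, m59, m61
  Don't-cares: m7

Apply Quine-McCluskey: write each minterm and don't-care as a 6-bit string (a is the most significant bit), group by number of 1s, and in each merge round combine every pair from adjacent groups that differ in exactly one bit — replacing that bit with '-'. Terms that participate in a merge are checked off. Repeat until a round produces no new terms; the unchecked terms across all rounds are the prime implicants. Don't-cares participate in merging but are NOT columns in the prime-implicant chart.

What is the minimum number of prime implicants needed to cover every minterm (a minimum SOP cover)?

9

size-2^0 implicants → 000000(✓)  000001(✓)  000010(✓)  000011(✓)  000100(✓)  000101(✓)  000110(✓)  000111(✓)  001000(✓)  001001(✓)  001010(✓)  001011(✓)  001100(✓)  001101(✓)  001111(✓)  010000(✓)  010001(✓)  010100(✓)  010101(✓)  010110(✓)  010111(✓)  011000(✓)  011001(✓)  011010(✓)  011011(✓)  011100(✓)  011101(✓)  011110(✓)  100010(✓)  100011(✓)  100100(✓)  100101(✓)  100110(✓)  100111(✓)  101000(✓)  101001(✓)  101010(✓)  110001(✓)  110100(✓)  110101(✓)  110110(✓)  110111(✓)  111000(✓)  111001(✓)  111010(✓)  111011(✓)  111101(✓)
size-2^1 implicants → -00010(✓)  -00011(✓)  -00100(✓)  -00101(✓)  -00110(✓)  -00111(✓)  -01000(✓)  -01001(✓)  -01010(✓)  -10001(✓)  -10100(✓)  -10101(✓)  -10110(✓)  -10111(✓)  -11000(✓)  -11001(✓)  -11010(✓)  -11011(✓)  -11101(✓)  0-0000(✓)  0-0001(✓)  0-0100(✓)  0-0101(✓)  0-0110(✓)  0-0111(✓)  0-1000(✓)  0-1001(✓)  0-1010(✓)  0-1011(✓)  0-1100(✓)  0-1101(✓)  00-000(✓)  00-001(✓)  00-010(✓)  00-011(✓)  00-100(✓)  00-101(✓)  00-111(✓)  000-00(✓)  000-01(✓)  000-10(✓)  000-11(✓)  0000-0(✓)  0000-1(✓)  00000-(✓)  00001-(✓)  0001-0(✓)  0001-1(✓)  00010-(✓)  00011-(✓)  001-00(✓)  001-01(✓)  001-11(✓)  0010-0(✓)  0010-1(✓)  00100-(✓)  00101-(✓)  0011-1(✓)  00110-(✓)  01-000(✓)  01-001(✓)  01-100(✓)  01-101(✓)  01-110(✓)  010-00(✓)  010-01(✓)  01000-(✓)  0101-0(✓)  0101-1(✓)  01010-(✓)  01011-(✓)  011-00(✓)  011-01(✓)  011-10(✓)  0110-0(✓)  0110-1(✓)  01100-(✓)  01101-(✓)  0111-0(✓)  01110-(✓)  1-0100(✓)  1-0101(✓)  1-0110(✓)  1-0111(✓)  1-1000(✓)  1-1001(✓)  1-1010(✓)  10-010(✓)  100-10(✓)  100-11(✓)  10001-(✓)  1001-0(✓)  1001-1(✓)  10010-(✓)  10011-(✓)  1010-0(✓)  10100-(✓)  11-001(✓)  11-101(✓)  110-01(✓)  1101-0(✓)  1101-1(✓)  11010-(✓)  11011-(✓)  111-01(✓)  1110-0(✓)  1110-1(✓)  11100-(✓)  11101-(✓)
size-2^2 implicants → --0100(✓)  --0101(✓)  --0110(✓)  --0111(✓)  --1000(✓)  --1001(✓)  --1010(✓)  -0-010  -00-10(✓)  -00-11(✓)  -0001-(✓)  -001-0(✓)  -001-1(✓)  -0010-(✓)  -0011-(✓)  -010-0(✓)  -0100-(✓)  -1-001(✓)  -1-101(✓)  -10-01(✓)  -101-0(✓)  -101-1(✓)  -1010-(✓)  -1011-(✓)  -11-01(✓)  -110-0(✓)  -110-1(✓)  -1100-(✓)  -1101-(✓)  0--000(✓)  0--001(✓)  0--100(✓)  0--101(✓)  0-0-00(✓)  0-0-01(✓)  0-000-(✓)  0-01-0(✓)  0-01-1(✓)  0-010-(✓)  0-011-(✓)  0-1-00(✓)  0-1-01(✓)  0-10-0(✓)  0-10-1(✓)  0-100-(✓)  0-101-(✓)  0-110-(✓)  00--00(✓)  00--01(✓)  00--11(✓)  00-0-0(✓)  00-0-1(✓)  00-00-(✓)  00-01-(✓)  00-1-1(✓)  00-10-(✓)  000--0(✓)  000--1(✓)  000-0-(✓)  000-1-(✓)  0000--(✓)  0001--(✓)  001--1(✓)  001-0-(✓)  0010--(✓)  01--00(✓)  01--01(✓)  01-00-(✓)  01-1-0  01-10-(✓)  010-0-(✓)  0101--(✓)  011--0  011-0-(✓)  0110--(✓)  1-01-0(✓)  1-01-1(✓)  1-010-(✓)  1-011-(✓)  1-10-0(✓)  1-100-(✓)  100-1-(✓)  1001--(✓)  11--01(✓)  1101--(✓)  1110--(✓)
size-2^3 implicants → --01-0(✓)  --01-1(✓)  --010-(✓)  --011-(✓)  --10-0  --100-  -00-1-  -001--(✓)  -1--01  -101--(✓)  -110--  0---00(✓)  0---01(✓)  0--00-(✓)  0--10-(✓)  0-0-0-(✓)  0-01--(✓)  0-1-0-(✓)  0-10--  00---1  00--0-(✓)  00-0--  000---  01--0-(✓)  1-01--(✓)
size-2^4 implicants → --01--  0---0-
Unchecked terms (primes): --01--, --10-0, --100-, -0-010, -00-1-, -1--01, -110--, 0---0-, 0-10--, 00---1, 00-0--, 000---, 01-1-0, 011--0
Minterm coverage:
  m0 ⊆ 0---0-,00-0--,000---
  m1 ⊆ 0---0-,00---1,00-0--,000---
  m2 ⊆ -0-010,-00-1-,00-0--,000---
  m3 ⊆ -00-1-,00---1,00-0--,000---
  m4 ⊆ --01--,0---0-,000---
  m5 ⊆ --01--,0---0-,00---1,000---
  m6 ⊆ --01--,-00-1-,000---
  m8 ⊆ --10-0,--100-,0---0-,0-10--,00-0--
  m9 ⊆ --100-,0---0-,0-10--,00---1,00-0--
  m10 ⊆ --10-0,-0-010,0-10--,00-0--
  m11 ⊆ 0-10--,00---1,00-0--
  m12 ⊆ 0---0- [E]
  m13 ⊆ 0---0-,00---1
  m15 ⊆ 00---1 [E]
  m16 ⊆ 0---0- [E]
  m17 ⊆ -1--01,0---0-
  m20 ⊆ --01--,0---0-,01-1-0
  m21 ⊆ --01--,-1--01,0---0-
  m22 ⊆ --01--,01-1-0
  m23 ⊆ --01-- [E]
  m24 ⊆ --10-0,--100-,-110--,0---0-,0-10--,011--0
  m25 ⊆ --100-,-1--01,-110--,0---0-,0-10--
  m26 ⊆ --10-0,-110--,0-10--,011--0
  m27 ⊆ -110--,0-10--
  m28 ⊆ 0---0-,01-1-0,011--0
  m29 ⊆ -1--01,0---0-
  m30 ⊆ 01-1-0,011--0
  m34 ⊆ -0-010,-00-1-
  m35 ⊆ -00-1- [E]
  m36 ⊆ --01-- [E]
  m37 ⊆ --01-- [E]
  m38 ⊆ --01--,-00-1-
  m39 ⊆ --01--,-00-1-
  m40 ⊆ --10-0,--100-
  m41 ⊆ --100- [E]
  m42 ⊆ --10-0,-0-010
  m49 ⊆ -1--01 [E]
  m52 ⊆ --01-- [E]
  m53 ⊆ --01--,-1--01
  m54 ⊆ --01-- [E]
  m55 ⊆ --01-- [E]
  m56 ⊆ --10-0,--100-,-110--
  m57 ⊆ --100-,-1--01,-110--
  m58 ⊆ --10-0,-110--
  m59 ⊆ -110-- [E]
  m61 ⊆ -1--01 [E]
E = {--01--, --100-, -00-1-, -1--01, -110--, 0---0-, 00---1}
Petrick residual → --10-0, 01-1-0
Cover = c'd + cd'f' + cd'e' + b'c'e + be'f + bcd' + a'e' + a'b'f + a'bdf'  |cover|=9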